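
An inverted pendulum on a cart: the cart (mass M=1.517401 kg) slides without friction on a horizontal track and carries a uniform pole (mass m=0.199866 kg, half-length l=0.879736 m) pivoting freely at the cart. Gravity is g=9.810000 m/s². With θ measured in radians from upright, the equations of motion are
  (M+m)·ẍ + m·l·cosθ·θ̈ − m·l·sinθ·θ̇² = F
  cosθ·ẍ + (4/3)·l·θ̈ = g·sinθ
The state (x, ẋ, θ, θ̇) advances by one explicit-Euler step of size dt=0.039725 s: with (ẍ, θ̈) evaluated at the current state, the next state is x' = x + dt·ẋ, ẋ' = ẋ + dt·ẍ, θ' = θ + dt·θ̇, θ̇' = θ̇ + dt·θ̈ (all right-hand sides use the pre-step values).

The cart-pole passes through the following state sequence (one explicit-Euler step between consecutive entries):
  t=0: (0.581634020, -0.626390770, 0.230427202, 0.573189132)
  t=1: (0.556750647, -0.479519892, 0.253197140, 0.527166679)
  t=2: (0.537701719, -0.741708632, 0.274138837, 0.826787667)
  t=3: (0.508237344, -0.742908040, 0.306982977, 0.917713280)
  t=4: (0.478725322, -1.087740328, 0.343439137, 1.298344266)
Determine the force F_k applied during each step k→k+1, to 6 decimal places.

step 0→1:
  ẍ = (ẋ'−ẋ)/dt = (-0.479519892−-0.626390770)/0.039725 = 3.697190
  θ̈ = (θ̇'−θ̇)/dt = (0.527166679−0.573189132)/0.039725 = -1.158526
  sinθ=0.228393, cosθ=0.973569
  F = (M+m)·ẍ + m·l·cosθ·θ̈ − m·l·sinθ·θ̇² = 6.349063 + -0.198319 − 0.013194 = 6.137550
step 1→2:
  ẍ = (ẋ'−ẋ)/dt = (-0.741708632−-0.479519892)/0.039725 = -6.600094
  θ̈ = (θ̇'−θ̇)/dt = (0.826787667−0.527166679)/0.039725 = 7.542379
  sinθ=0.250500, cosθ=0.968116
  F = (M+m)·ẍ + m·l·cosθ·θ̈ − m·l·sinθ·θ̇² = -11.334124 + 1.283888 − 0.012240 = -10.062476
step 2→3:
  ẍ = (ẋ'−ẋ)/dt = (-0.742908040−-0.741708632)/0.039725 = -0.030193
  θ̈ = (θ̇'−θ̇)/dt = (0.917713280−0.826787667)/0.039725 = 2.288876
  sinθ=0.270718, cosθ=0.962659
  F = (M+m)·ẍ + m·l·cosθ·θ̈ − m·l·sinθ·θ̇² = -0.051849 + 0.387423 − 0.032538 = 0.303036
step 3→4:
  ẍ = (ẋ'−ẋ)/dt = (-1.087740328−-0.742908040)/0.039725 = -8.680486
  θ̈ = (θ̇'−θ̇)/dt = (1.298344266−0.917713280)/0.039725 = 9.581648
  sinθ=0.302184, cosθ=0.953250
  F = (M+m)·ẍ + m·l·cosθ·θ̈ − m·l·sinθ·θ̇² = -14.906711 + 1.605973 − 0.044748 = -13.345487

F_0 = 6.137550 N
F_1 = -10.062476 N
F_2 = 0.303036 N
F_3 = -13.345487 N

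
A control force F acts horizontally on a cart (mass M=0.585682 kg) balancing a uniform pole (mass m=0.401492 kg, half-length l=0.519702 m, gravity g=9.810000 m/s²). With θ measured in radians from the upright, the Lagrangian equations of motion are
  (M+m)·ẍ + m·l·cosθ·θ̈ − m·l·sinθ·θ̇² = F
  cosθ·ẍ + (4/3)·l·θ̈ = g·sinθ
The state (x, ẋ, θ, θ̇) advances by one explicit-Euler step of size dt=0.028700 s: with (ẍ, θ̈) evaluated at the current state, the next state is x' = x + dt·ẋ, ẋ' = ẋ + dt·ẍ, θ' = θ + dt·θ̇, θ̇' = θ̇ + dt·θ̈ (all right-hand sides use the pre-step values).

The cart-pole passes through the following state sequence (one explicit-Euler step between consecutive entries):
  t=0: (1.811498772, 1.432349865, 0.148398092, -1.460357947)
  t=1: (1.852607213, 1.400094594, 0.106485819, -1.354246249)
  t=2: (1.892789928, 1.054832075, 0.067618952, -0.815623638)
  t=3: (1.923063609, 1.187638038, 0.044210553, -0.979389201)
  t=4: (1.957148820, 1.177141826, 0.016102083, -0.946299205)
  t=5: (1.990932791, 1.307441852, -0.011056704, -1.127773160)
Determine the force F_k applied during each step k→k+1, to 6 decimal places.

F_0 = -0.412276 N
F_1 = -8.022687 N
F_2 = 3.370760 N
F_3 = -0.129539 N
F_4 = 3.159641 N

step 0→1:
  ẍ = (ẋ'−ẋ)/dt = (1.400094594−1.432349865)/0.028700 = -1.123877
  θ̈ = (θ̇'−θ̇)/dt = (-1.354246249−-1.460357947)/0.028700 = 3.697272
  sinθ=0.147854, cosθ=0.989009
  F = (M+m)·ẍ + m·l·cosθ·θ̈ − m·l·sinθ·θ̇² = -1.109462 + 0.762980 − 0.065794 = -0.412276
step 1→2:
  ẍ = (ẋ'−ẋ)/dt = (1.054832075−1.400094594)/0.028700 = -12.030053
  θ̈ = (θ̇'−θ̇)/dt = (-0.815623638−-1.354246249)/0.028700 = 18.767338
  sinθ=0.106285, cosθ=0.994336
  F = (M+m)·ẍ + m·l·cosθ·θ̈ − m·l·sinθ·θ̇² = -11.875755 + 3.893741 − 0.040672 = -8.022687
step 2→3:
  ẍ = (ẋ'−ẋ)/dt = (1.187638038−1.054832075)/0.028700 = 4.627385
  θ̈ = (θ̇'−θ̇)/dt = (-0.979389201−-0.815623638)/0.028700 = -5.706117
  sinθ=0.067567, cosθ=0.997715
  F = (M+m)·ẍ + m·l·cosθ·θ̈ − m·l·sinθ·θ̇² = 4.568035 + -1.187896 − 0.009379 = 3.370760
step 3→4:
  ẍ = (ẋ'−ẋ)/dt = (1.177141826−1.187638038)/0.028700 = -0.365722
  θ̈ = (θ̇'−θ̇)/dt = (-0.946299205−-0.979389201)/0.028700 = 1.152962
  sinθ=0.044196, cosθ=0.999023
  F = (M+m)·ẍ + m·l·cosθ·θ̈ − m·l·sinθ·θ̇² = -0.361031 + 0.240338 − 0.008846 = -0.129539
step 4→5:
  ẍ = (ẋ'−ẋ)/dt = (1.307441852−1.177141826)/0.028700 = 4.540071
  θ̈ = (θ̇'−θ̇)/dt = (-1.127773160−-0.946299205)/0.028700 = -6.323134
  sinθ=0.016101, cosθ=0.999870
  F = (M+m)·ẍ + m·l·cosθ·θ̈ − m·l·sinθ·θ̇² = 4.481840 + -1.319190 − 0.003009 = 3.159641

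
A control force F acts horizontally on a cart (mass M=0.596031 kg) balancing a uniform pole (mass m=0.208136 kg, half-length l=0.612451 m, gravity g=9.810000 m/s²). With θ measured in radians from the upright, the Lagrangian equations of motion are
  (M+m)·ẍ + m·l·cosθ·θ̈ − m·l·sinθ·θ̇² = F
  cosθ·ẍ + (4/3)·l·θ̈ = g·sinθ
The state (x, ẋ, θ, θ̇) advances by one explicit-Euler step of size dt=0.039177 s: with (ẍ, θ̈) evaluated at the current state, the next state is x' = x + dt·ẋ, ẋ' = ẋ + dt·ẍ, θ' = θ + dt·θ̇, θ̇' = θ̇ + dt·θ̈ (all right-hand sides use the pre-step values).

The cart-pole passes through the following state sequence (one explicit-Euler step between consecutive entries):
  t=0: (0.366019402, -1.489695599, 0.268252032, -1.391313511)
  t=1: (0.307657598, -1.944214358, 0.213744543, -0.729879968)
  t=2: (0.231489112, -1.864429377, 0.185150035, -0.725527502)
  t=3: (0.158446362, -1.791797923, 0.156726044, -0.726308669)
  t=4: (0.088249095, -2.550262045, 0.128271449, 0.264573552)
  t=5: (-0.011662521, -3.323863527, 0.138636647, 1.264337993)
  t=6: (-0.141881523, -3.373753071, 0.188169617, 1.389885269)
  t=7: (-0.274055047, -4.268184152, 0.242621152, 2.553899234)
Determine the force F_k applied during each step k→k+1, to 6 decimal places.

F_0 = -7.319900 N
F_1 = 1.637142 N
F_2 = 1.476019 N
F_3 = -12.394525 N
F_4 = -12.654196 N
F_5 = -0.647635 N
F_6 = -14.685027 N

step 0→1:
  ẍ = (ẋ'−ẋ)/dt = (-1.944214358−-1.489695599)/0.039177 = -11.601673
  θ̈ = (θ̇'−θ̇)/dt = (-0.729879968−-1.391313511)/0.039177 = 16.883211
  sinθ=0.265046, cosθ=0.964236
  F = (M+m)·ẍ + m·l·cosθ·θ̈ − m·l·sinθ·θ̇² = -9.329683 + 2.075185 − 0.065402 = -7.319900
step 1→2:
  ẍ = (ẋ'−ẋ)/dt = (-1.864429377−-1.944214358)/0.039177 = 2.036526
  θ̈ = (θ̇'−θ̇)/dt = (-0.725527502−-0.729879968)/0.039177 = 0.111097
  sinθ=0.212121, cosθ=0.977243
  F = (M+m)·ẍ + m·l·cosθ·θ̈ − m·l·sinθ·θ̇² = 1.637707 + 0.013840 − 0.014405 = 1.637142
step 2→3:
  ẍ = (ẋ'−ẋ)/dt = (-1.791797923−-1.864429377)/0.039177 = 1.853931
  θ̈ = (θ̇'−θ̇)/dt = (-0.726308669−-0.725527502)/0.039177 = -0.019939
  sinθ=0.184094, cosθ=0.982909
  F = (M+m)·ẍ + m·l·cosθ·θ̈ − m·l·sinθ·θ̇² = 1.490870 + -0.002498 − 0.012353 = 1.476019
step 3→4:
  ẍ = (ẋ'−ẋ)/dt = (-2.550262045−-1.791797923)/0.039177 = -19.359934
  θ̈ = (θ̇'−θ̇)/dt = (0.264573552−-0.726308669)/0.039177 = 25.292448
  sinθ=0.156085, cosθ=0.987744
  F = (M+m)·ẍ + m·l·cosθ·θ̈ − m·l·sinθ·θ̇² = -15.568620 + 3.184591 − 0.010496 = -12.394525
step 4→5:
  ẍ = (ẋ'−ẋ)/dt = (-3.323863527−-2.550262045)/0.039177 = -19.746318
  θ̈ = (θ̇'−θ̇)/dt = (1.264337993−0.264573552)/0.039177 = 25.519168
  sinθ=0.127920, cosθ=0.991784
  F = (M+m)·ẍ + m·l·cosθ·θ̈ − m·l·sinθ·θ̇² = -15.879337 + 3.226282 − 0.001141 = -12.654196
step 5→6:
  ẍ = (ẋ'−ẋ)/dt = (-3.373753071−-3.323863527)/0.039177 = -1.273440
  θ̈ = (θ̇'−θ̇)/dt = (1.389885269−1.264337993)/0.039177 = 3.204617
  sinθ=0.138193, cosθ=0.990405
  F = (M+m)·ẍ + m·l·cosθ·θ̈ − m·l·sinθ·θ̇² = -1.024058 + 0.404583 − 0.028160 = -0.647635
step 6→7:
  ẍ = (ẋ'−ẋ)/dt = (-4.268184152−-3.373753071)/0.039177 = -22.830515
  θ̈ = (θ̇'−θ̇)/dt = (2.553899234−1.389885269)/0.039177 = 29.711667
  sinθ=0.187061, cosθ=0.982348
  F = (M+m)·ẍ + m·l·cosθ·θ̈ − m·l·sinθ·θ̇² = -18.359547 + 3.720583 − 0.046064 = -14.685027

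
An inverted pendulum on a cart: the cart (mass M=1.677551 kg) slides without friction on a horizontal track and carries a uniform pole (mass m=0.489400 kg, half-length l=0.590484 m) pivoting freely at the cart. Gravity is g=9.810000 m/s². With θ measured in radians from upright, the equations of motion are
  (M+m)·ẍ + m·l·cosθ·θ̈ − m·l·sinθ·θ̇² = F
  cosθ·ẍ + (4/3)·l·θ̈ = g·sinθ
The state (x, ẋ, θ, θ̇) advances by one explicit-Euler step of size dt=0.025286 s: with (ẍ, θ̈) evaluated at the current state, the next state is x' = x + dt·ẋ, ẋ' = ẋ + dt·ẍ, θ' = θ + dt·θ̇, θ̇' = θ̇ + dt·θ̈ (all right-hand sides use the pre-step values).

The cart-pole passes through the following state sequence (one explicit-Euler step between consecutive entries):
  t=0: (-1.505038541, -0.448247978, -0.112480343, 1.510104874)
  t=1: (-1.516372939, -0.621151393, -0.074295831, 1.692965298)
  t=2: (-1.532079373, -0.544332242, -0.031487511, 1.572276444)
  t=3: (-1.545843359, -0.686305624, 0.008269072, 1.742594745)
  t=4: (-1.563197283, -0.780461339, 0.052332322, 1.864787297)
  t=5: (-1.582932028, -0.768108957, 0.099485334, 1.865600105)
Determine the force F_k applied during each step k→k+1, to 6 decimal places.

F_0 = -12.666822 N
F_1 = 5.269205 N
F_2 = -10.198766 N
F_3 = -6.679742 N
F_4 = 1.015281 N

step 0→1:
  ẍ = (ẋ'−ẋ)/dt = (-0.621151393−-0.448247978)/0.025286 = -6.837911
  θ̈ = (θ̇'−θ̇)/dt = (1.692965298−1.510104874)/0.025286 = 7.231686
  sinθ=-0.112243, cosθ=0.993681
  F = (M+m)·ẍ + m·l·cosθ·θ̈ − m·l·sinθ·θ̇² = -14.817418 + 2.076627 − -0.073968 = -12.666822
step 1→2:
  ẍ = (ẋ'−ẋ)/dt = (-0.544332242−-0.621151393)/0.025286 = 3.038011
  θ̈ = (θ̇'−θ̇)/dt = (1.572276444−1.692965298)/0.025286 = -4.772952
  sinθ=-0.074227, cosθ=0.997241
  F = (M+m)·ẍ + m·l·cosθ·θ̈ − m·l·sinθ·θ̇² = 6.583221 + -1.375496 − -0.061480 = 5.269205
step 2→3:
  ẍ = (ẋ'−ẋ)/dt = (-0.686305624−-0.544332242)/0.025286 = -5.614703
  θ̈ = (θ̇'−θ̇)/dt = (1.742594745−1.572276444)/0.025286 = 6.735676
  sinθ=-0.031482, cosθ=0.999504
  F = (M+m)·ẍ + m·l·cosθ·θ̈ − m·l·sinθ·θ̇² = -12.166786 + 1.945530 − -0.022490 = -10.198766
step 3→4:
  ẍ = (ẋ'−ẋ)/dt = (-0.780461339−-0.686305624)/0.025286 = -3.723630
  θ̈ = (θ̇'−θ̇)/dt = (1.864787297−1.742594745)/0.025286 = 4.832419
  sinθ=0.008269, cosθ=0.999966
  F = (M+m)·ẍ + m·l·cosθ·θ̈ − m·l·sinθ·θ̇² = -8.068924 + 1.396439 − 0.007256 = -6.679742
step 4→5:
  ẍ = (ẋ'−ẋ)/dt = (-0.768108957−-0.780461339)/0.025286 = 0.488507
  θ̈ = (θ̇'−θ̇)/dt = (1.865600105−1.864787297)/0.025286 = 0.032145
  sinθ=0.052308, cosθ=0.998631
  F = (M+m)·ẍ + m·l·cosθ·θ̈ − m·l·sinθ·θ̇² = 1.058570 + 0.009277 − 0.052566 = 1.015281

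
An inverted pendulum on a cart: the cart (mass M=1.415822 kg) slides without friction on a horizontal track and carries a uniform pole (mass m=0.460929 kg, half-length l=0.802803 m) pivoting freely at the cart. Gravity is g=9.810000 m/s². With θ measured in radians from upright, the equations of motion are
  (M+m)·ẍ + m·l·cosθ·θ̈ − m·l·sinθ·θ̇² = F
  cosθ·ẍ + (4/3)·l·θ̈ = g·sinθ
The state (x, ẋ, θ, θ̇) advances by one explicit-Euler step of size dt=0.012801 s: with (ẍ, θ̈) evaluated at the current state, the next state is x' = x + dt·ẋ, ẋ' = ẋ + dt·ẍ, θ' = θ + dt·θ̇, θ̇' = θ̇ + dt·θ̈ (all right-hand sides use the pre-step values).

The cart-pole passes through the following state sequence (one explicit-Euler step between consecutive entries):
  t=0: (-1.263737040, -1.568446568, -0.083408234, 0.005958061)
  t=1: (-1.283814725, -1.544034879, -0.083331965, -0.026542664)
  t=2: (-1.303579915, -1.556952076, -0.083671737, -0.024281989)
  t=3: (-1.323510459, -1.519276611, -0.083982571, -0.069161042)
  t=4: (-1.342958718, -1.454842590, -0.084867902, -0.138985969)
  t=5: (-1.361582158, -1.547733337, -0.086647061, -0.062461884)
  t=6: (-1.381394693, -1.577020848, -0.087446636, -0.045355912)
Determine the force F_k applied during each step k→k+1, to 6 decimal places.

F_0 = 2.642768 N
F_1 = -1.828643 N
F_2 = 4.230839 N
F_3 = 7.435505 N
F_4 = -11.413980 N
F_5 = -3.801086 N

step 0→1:
  ẍ = (ẋ'−ẋ)/dt = (-1.544034879−-1.568446568)/0.012801 = 1.907014
  θ̈ = (θ̇'−θ̇)/dt = (-0.026542664−0.005958061)/0.012801 = -2.538921
  sinθ=-0.083312, cosθ=0.996524
  F = (M+m)·ẍ + m·l·cosθ·θ̈ − m·l·sinθ·θ̇² = 3.578991 + -0.936224 − -0.000001 = 2.642768
step 1→2:
  ẍ = (ẋ'−ẋ)/dt = (-1.556952076−-1.544034879)/0.012801 = -1.009077
  θ̈ = (θ̇'−θ̇)/dt = (-0.024281989−-0.026542664)/0.012801 = 0.176601
  sinθ=-0.083236, cosθ=0.996530
  F = (M+m)·ẍ + m·l·cosθ·θ̈ − m·l·sinθ·θ̇² = -1.893787 + 0.065122 − -0.000022 = -1.828643
step 2→3:
  ẍ = (ẋ'−ẋ)/dt = (-1.519276611−-1.556952076)/0.012801 = 2.943166
  θ̈ = (θ̇'−θ̇)/dt = (-0.069161042−-0.024281989)/0.012801 = -3.505902
  sinθ=-0.083574, cosθ=0.996502
  F = (M+m)·ẍ + m·l·cosθ·θ̈ − m·l·sinθ·θ̇² = 5.523589 + -1.292769 − -0.000018 = 4.230839
step 3→4:
  ẍ = (ẋ'−ẋ)/dt = (-1.454842590−-1.519276611)/0.012801 = 5.033515
  θ̈ = (θ̇'−θ̇)/dt = (-0.138985969−-0.069161042)/0.012801 = -5.454646
  sinθ=-0.083884, cosθ=0.996476
  F = (M+m)·ẍ + m·l·cosθ·θ̈ − m·l·sinθ·θ̇² = 9.446654 + -2.011297 − -0.000148 = 7.435505
step 4→5:
  ẍ = (ẋ'−ẋ)/dt = (-1.547733337−-1.454842590)/0.012801 = -7.256523
  θ̈ = (θ̇'−θ̇)/dt = (-0.062461884−-0.138985969)/0.012801 = 5.977977
  sinθ=-0.084766, cosθ=0.996401
  F = (M+m)·ẍ + m·l·cosθ·θ̈ − m·l·sinθ·θ̇² = -13.618686 + 2.204100 − -0.000606 = -11.413980
step 5→6:
  ẍ = (ẋ'−ẋ)/dt = (-1.577020848−-1.547733337)/0.012801 = -2.287908
  θ̈ = (θ̇'−θ̇)/dt = (-0.045355912−-0.062461884)/0.012801 = 1.336300
  sinθ=-0.086539, cosθ=0.996248
  F = (M+m)·ẍ + m·l·cosθ·θ̈ − m·l·sinθ·θ̇² = -4.293834 + 0.492623 − -0.000125 = -3.801086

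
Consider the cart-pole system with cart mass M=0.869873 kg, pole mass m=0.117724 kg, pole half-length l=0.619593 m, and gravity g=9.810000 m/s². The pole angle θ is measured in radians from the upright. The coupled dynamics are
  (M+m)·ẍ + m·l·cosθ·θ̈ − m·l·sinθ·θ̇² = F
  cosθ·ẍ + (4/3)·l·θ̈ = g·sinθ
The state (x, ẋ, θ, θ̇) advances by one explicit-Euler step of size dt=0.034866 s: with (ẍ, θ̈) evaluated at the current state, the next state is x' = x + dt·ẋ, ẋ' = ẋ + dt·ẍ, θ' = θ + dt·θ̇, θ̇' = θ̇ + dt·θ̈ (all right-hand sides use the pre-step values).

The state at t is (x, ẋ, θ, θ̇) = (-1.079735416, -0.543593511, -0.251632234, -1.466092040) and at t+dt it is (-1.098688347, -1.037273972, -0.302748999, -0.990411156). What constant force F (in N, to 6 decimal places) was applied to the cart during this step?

F = -12.980909 N

ẍ = (ẋ'−ẋ)/dt = (-1.037273972−-0.543593511)/0.034866 = -14.159366
θ̈ = (θ̇'−θ̇)/dt = (-0.990411156−-1.466092040)/0.034866 = 13.643116
sinθ=-0.248985, cosθ=0.968507
F = (M+m)·ẍ + m·l·cosθ·θ̈ − m·l·sinθ·θ̇² = -13.983748 + 0.963802 − -0.039036 = -12.980909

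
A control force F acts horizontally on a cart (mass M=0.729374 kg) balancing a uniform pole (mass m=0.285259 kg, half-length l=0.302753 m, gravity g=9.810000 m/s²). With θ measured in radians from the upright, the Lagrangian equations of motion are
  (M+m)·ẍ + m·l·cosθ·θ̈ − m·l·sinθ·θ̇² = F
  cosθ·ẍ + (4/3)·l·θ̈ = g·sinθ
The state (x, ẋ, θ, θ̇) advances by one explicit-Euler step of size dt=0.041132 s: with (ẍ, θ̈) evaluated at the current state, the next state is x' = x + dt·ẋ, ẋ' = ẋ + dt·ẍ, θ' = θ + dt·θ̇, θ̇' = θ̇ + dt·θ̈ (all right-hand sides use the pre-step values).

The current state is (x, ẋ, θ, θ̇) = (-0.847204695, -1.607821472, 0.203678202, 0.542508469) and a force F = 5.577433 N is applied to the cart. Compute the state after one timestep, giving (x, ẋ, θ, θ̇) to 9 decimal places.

(-0.913337608, -1.345268207, 0.225992660, 0.107728339)

sinθ=0.202272862, cosθ=0.979329204
temp = (F + m·l·θ̇²·sinθ)/(M+m) = (5.577433 + 0.005141365)/1.014633 = 5.502062682
θ̈ = (g·sinθ − cosθ·temp)/(l·(4/3 − m·cos²θ/(M+m))) = -10.570362015
ẍ = temp − m·l·θ̈·cosθ/(M+m) = 6.383187420
Euler: x'=-0.847204695+0.041132·-1.607821472=-0.913337608, ẋ'=-1.607821472+0.041132·6.383187420=-1.345268207
       θ'=0.203678202+0.041132·0.542508469=0.225992660, θ̇'=0.542508469+0.041132·-10.570362015=0.107728339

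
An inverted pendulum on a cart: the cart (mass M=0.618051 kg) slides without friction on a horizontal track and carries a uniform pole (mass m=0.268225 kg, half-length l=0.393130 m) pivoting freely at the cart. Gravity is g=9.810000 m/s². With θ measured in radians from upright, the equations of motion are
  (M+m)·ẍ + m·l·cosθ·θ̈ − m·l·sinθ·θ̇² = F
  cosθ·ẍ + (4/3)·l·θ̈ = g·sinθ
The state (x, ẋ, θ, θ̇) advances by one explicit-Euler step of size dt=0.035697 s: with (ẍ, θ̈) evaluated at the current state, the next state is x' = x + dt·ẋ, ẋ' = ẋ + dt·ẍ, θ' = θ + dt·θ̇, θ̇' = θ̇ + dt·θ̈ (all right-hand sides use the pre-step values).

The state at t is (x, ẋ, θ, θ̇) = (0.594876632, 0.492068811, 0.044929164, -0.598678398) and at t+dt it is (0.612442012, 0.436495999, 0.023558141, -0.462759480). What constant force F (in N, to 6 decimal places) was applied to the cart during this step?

ẍ = (ẋ'−ẋ)/dt = (0.436495999−0.492068811)/0.035697 = -1.556792
θ̈ = (θ̇'−θ̇)/dt = (-0.462759480−-0.598678398)/0.035697 = 3.807573
sinθ=0.044914, cosθ=0.998991
F = (M+m)·ẍ + m·l·cosθ·θ̈ − m·l·sinθ·θ̇² = -1.379748 + 0.401093 − 0.001697 = -0.980352

F = -0.980352 N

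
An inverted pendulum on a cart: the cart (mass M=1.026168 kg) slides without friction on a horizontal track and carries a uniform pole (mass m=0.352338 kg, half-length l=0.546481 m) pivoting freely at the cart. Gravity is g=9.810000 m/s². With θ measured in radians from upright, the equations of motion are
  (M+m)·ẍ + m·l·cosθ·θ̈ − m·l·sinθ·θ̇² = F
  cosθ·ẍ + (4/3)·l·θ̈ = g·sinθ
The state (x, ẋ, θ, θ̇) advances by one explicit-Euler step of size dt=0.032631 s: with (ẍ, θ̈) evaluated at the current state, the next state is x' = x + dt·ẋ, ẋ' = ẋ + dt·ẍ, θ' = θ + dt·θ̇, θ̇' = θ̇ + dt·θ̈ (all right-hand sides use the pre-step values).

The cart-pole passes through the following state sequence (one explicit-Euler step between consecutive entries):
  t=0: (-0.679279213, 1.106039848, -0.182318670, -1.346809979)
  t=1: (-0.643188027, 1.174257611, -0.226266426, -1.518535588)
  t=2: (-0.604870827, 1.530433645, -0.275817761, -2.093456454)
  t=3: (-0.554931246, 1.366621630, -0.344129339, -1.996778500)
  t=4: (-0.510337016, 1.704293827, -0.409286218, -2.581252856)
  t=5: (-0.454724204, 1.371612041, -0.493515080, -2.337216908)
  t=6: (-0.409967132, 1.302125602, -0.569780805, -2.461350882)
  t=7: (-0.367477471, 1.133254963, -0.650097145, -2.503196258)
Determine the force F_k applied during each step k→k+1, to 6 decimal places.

step 0→1:
  ẍ = (ẋ'−ẋ)/dt = (1.174257611−1.106039848)/0.032631 = 2.090581
  θ̈ = (θ̇'−θ̇)/dt = (-1.518535588−-1.346809979)/0.032631 = -5.262652
  sinθ=-0.181310, cosθ=0.983426
  F = (M+m)·ẍ + m·l·cosθ·θ̈ − m·l·sinθ·θ̇² = 2.881879 + -0.996508 − -0.063324 = 1.948695
step 1→2:
  ẍ = (ẋ'−ẋ)/dt = (1.530433645−1.174257611)/0.032631 = 10.915266
  θ̈ = (θ̇'−θ̇)/dt = (-2.093456454−-1.518535588)/0.032631 = -17.618855
  sinθ=-0.224341, cosθ=0.974511
  F = (M+m)·ẍ + m·l·cosθ·θ̈ − m·l·sinθ·θ̇² = 15.046759 + -3.305970 − -0.099608 = 11.840397
step 2→3:
  ẍ = (ẋ'−ẋ)/dt = (1.366621630−1.530433645)/0.032631 = -5.020135
  θ̈ = (θ̇'−θ̇)/dt = (-1.996778500−-2.093456454)/0.032631 = 2.962764
  sinθ=-0.272334, cosθ=0.962203
  F = (M+m)·ẍ + m·l·cosθ·θ̈ − m·l·sinθ·θ̇² = -6.920286 + 0.548906 − -0.229807 = -6.141572
step 3→4:
  ẍ = (ẋ'−ẋ)/dt = (1.704293827−1.366621630)/0.032631 = 10.348203
  θ̈ = (θ̇'−θ̇)/dt = (-2.581252856−-1.996778500)/0.032631 = -17.911629
  sinθ=-0.337377, cosθ=0.941370
  F = (M+m)·ẍ + m·l·cosθ·θ̈ − m·l·sinθ·θ̇² = 14.265059 + -3.246607 − -0.259006 = 11.277458
step 4→5:
  ẍ = (ẋ'−ẋ)/dt = (1.371612041−1.704293827)/0.032631 = -10.195268
  θ̈ = (θ̇'−θ̇)/dt = (-2.337216908−-2.581252856)/0.032631 = 7.478654
  sinθ=-0.397955, cosθ=0.917405
  F = (M+m)·ẍ + m·l·cosθ·θ̈ − m·l·sinθ·θ̇² = -14.054238 + 1.321050 − -0.510539 = -12.222649
step 5→6:
  ẍ = (ẋ'−ẋ)/dt = (1.302125602−1.371612041)/0.032631 = -2.129461
  θ̈ = (θ̇'−θ̇)/dt = (-2.461350882−-2.337216908)/0.032631 = -3.804173
  sinθ=-0.473724, cosθ=0.880673
  F = (M+m)·ẍ + m·l·cosθ·θ̈ − m·l·sinθ·θ̇² = -2.935475 + -0.645074 − -0.498263 = -3.082286
step 6→7:
  ẍ = (ẋ'−ẋ)/dt = (1.133254963−1.302125602)/0.032631 = -5.175160
  θ̈ = (θ̇'−θ̇)/dt = (-2.503196258−-2.461350882)/0.032631 = -1.282381
  sinθ=-0.539447, cosθ=0.842019
  F = (M+m)·ẍ + m·l·cosθ·θ̈ − m·l·sinθ·θ̇² = -7.133989 + -0.207909 − -0.629261 = -6.712637

F_0 = 1.948695 N
F_1 = 11.840397 N
F_2 = -6.141572 N
F_3 = 11.277458 N
F_4 = -12.222649 N
F_5 = -3.082286 N
F_6 = -6.712637 N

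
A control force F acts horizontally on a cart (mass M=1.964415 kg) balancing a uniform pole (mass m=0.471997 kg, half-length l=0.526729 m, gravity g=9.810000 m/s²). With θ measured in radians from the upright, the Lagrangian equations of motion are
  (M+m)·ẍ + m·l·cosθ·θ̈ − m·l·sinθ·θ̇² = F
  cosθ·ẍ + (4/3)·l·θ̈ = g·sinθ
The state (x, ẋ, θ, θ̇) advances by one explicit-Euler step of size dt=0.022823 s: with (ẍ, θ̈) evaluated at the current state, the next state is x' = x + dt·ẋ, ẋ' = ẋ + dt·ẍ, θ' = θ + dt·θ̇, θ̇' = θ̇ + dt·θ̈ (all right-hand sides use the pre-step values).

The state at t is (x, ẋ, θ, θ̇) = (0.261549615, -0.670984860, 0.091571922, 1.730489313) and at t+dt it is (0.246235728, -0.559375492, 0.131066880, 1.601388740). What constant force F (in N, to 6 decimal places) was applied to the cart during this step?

ẍ = (ẋ'−ẋ)/dt = (-0.559375492−-0.670984860)/0.022823 = 4.890215
θ̈ = (θ̇'−θ̇)/dt = (1.601388740−1.730489313)/0.022823 = -5.656600
sinθ=0.091444, cosθ=0.995810
F = (M+m)·ẍ + m·l·cosθ·θ̈ − m·l·sinθ·θ̇² = 11.914578 + -1.400421 − 0.068080 = 10.446077

F = 10.446077 N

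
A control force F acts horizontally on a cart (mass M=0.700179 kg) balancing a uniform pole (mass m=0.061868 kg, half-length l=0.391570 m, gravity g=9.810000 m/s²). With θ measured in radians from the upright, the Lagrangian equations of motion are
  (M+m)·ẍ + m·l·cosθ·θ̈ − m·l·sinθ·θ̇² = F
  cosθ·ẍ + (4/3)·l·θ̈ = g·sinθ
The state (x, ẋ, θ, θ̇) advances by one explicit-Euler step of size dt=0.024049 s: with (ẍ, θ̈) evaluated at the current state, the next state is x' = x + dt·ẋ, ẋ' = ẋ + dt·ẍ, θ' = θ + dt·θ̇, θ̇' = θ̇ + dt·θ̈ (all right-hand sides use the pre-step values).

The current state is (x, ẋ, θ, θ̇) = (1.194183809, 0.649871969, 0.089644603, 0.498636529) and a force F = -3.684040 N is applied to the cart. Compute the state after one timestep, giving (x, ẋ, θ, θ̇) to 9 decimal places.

(1.209812580, 0.524790462, 0.101636313, 0.777705325)

sinθ=0.089524585, cosθ=0.995984613
temp = (F + m·l·θ̇²·sinθ)/(M+m) = (-3.684040 + 0.000539245)/0.762047 = -4.833692351
θ̈ = (g·sinθ − cosθ·temp)/(l·(4/3 − m·cos²θ/(M+m))) = 11.604174631
ẍ = temp − m·l·θ̈·cosθ/(M+m) = -5.201110509
Euler: x'=1.194183809+0.024049·0.649871969=1.209812580, ẋ'=0.649871969+0.024049·-5.201110509=0.524790462
       θ'=0.089644603+0.024049·0.498636529=0.101636313, θ̇'=0.498636529+0.024049·11.604174631=0.777705325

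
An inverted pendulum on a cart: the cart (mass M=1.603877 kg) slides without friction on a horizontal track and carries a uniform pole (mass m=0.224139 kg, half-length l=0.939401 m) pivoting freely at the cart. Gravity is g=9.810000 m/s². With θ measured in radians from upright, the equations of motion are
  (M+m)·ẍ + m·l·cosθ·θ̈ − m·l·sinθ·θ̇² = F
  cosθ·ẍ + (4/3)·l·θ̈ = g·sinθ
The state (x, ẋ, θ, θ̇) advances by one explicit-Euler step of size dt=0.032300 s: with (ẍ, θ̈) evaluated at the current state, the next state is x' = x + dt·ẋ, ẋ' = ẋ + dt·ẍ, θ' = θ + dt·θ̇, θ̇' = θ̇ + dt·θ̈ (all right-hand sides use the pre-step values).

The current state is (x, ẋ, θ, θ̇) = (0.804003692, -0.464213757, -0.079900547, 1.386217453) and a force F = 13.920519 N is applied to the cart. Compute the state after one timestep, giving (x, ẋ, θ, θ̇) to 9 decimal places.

(0.789009588, -0.191587451, -0.035125723, 1.149060640)

sinθ=-0.079815559, cosθ=0.996809649
temp = (F + m·l·θ̇²·sinθ)/(M+m) = (13.920519 + -0.032293769)/1.828016 = 7.597430893
θ̈ = (g·sinθ − cosθ·temp)/(l·(4/3 − m·cos²θ/(M+m))) = -7.342316205
ẍ = temp − m·l·θ̈·cosθ/(M+m) = 8.440442924
Euler: x'=0.804003692+0.032300·-0.464213757=0.789009588, ẋ'=-0.464213757+0.032300·8.440442924=-0.191587451
       θ'=-0.079900547+0.032300·1.386217453=-0.035125723, θ̇'=1.386217453+0.032300·-7.342316205=1.149060640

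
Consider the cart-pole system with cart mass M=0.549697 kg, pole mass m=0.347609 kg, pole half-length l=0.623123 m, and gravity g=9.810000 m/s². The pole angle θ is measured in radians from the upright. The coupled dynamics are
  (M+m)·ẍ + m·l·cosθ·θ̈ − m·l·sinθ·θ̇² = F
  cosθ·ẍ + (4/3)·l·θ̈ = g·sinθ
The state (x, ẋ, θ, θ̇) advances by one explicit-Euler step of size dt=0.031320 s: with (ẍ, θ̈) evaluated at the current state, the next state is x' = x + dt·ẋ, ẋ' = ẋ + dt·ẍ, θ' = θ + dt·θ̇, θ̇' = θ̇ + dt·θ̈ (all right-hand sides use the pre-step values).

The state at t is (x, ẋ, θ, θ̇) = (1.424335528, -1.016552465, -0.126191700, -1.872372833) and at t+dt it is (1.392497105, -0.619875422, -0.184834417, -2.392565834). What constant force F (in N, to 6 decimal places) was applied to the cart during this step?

F = 7.891267 N

ẍ = (ẋ'−ẋ)/dt = (-0.619875422−-1.016552465)/0.031320 = 12.665295
θ̈ = (θ̇'−θ̇)/dt = (-2.392565834−-1.872372833)/0.031320 = -16.608972
sinθ=-0.125857, cosθ=0.992048
F = (M+m)·ẍ + m·l·cosθ·θ̈ − m·l·sinθ·θ̇² = 11.364645 + -3.568949 − -0.095571 = 7.891267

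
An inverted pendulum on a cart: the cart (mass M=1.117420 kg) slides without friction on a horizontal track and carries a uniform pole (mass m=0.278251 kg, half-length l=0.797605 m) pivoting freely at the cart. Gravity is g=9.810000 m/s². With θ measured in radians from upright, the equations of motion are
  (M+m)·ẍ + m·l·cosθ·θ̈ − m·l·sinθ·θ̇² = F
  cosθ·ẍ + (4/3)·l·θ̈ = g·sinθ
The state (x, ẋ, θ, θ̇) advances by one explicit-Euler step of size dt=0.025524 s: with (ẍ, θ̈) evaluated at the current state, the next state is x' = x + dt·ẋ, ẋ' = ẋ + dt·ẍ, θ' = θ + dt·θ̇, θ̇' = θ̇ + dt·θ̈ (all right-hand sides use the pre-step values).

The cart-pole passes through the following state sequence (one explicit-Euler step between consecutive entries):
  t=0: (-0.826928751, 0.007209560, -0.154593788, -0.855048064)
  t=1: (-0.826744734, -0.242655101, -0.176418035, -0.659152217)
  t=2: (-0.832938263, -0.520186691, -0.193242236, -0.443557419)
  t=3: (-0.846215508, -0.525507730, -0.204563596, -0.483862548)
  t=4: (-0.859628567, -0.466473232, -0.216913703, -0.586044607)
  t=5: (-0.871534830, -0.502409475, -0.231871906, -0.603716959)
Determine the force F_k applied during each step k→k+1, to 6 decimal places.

F_0 = -11.954773 N
F_1 = -13.313180 N
F_2 = -0.626508 N
F_3 = 2.368644 N
F_4 = -2.098678 N

step 0→1:
  ẍ = (ẋ'−ẋ)/dt = (-0.242655101−0.007209560)/0.025524 = -9.789401
  θ̈ = (θ̇'−θ̇)/dt = (-0.659152217−-0.855048064)/0.025524 = 7.674967
  sinθ=-0.153979, cosθ=0.988074
  F = (M+m)·ẍ + m·l·cosθ·θ̈ − m·l·sinθ·θ̇² = -13.662783 + 1.683025 − -0.024984 = -11.954773
step 1→2:
  ẍ = (ẋ'−ẋ)/dt = (-0.520186691−-0.242655101)/0.025524 = -10.873358
  θ̈ = (θ̇'−θ̇)/dt = (-0.443557419−-0.659152217)/0.025524 = 8.446748
  sinθ=-0.175504, cosθ=0.984479
  F = (M+m)·ẍ + m·l·cosθ·θ̈ − m·l·sinθ·θ̇² = -15.175630 + 1.845527 − -0.016923 = -13.313180
step 2→3:
  ẍ = (ẋ'−ẋ)/dt = (-0.525507730−-0.520186691)/0.025524 = -0.208472
  θ̈ = (θ̇'−θ̇)/dt = (-0.483862548−-0.443557419)/0.025524 = -1.579107
  sinθ=-0.192042, cosθ=0.981387
  F = (M+m)·ẍ + m·l·cosθ·θ̈ − m·l·sinθ·θ̇² = -0.290958 + -0.343935 − -0.008385 = -0.626508
step 3→4:
  ẍ = (ẋ'−ẋ)/dt = (-0.466473232−-0.525507730)/0.025524 = 2.312901
  θ̈ = (θ̇'−θ̇)/dt = (-0.586044607−-0.483862548)/0.025524 = -4.003372
  sinθ=-0.203140, cosθ=0.979150
  F = (M+m)·ẍ + m·l·cosθ·θ̈ − m·l·sinθ·θ̇² = 3.228050 + -0.869961 − -0.010555 = 2.368644
step 4→5:
  ẍ = (ẋ'−ẋ)/dt = (-0.502409475−-0.466473232)/0.025524 = -1.407939
  θ̈ = (θ̇'−θ̇)/dt = (-0.603716959−-0.586044607)/0.025524 = -0.692382
  sinθ=-0.215217, cosθ=0.976566
  F = (M+m)·ẍ + m·l·cosθ·θ̈ − m·l·sinθ·θ̇² = -1.965020 + -0.150062 − -0.016404 = -2.098678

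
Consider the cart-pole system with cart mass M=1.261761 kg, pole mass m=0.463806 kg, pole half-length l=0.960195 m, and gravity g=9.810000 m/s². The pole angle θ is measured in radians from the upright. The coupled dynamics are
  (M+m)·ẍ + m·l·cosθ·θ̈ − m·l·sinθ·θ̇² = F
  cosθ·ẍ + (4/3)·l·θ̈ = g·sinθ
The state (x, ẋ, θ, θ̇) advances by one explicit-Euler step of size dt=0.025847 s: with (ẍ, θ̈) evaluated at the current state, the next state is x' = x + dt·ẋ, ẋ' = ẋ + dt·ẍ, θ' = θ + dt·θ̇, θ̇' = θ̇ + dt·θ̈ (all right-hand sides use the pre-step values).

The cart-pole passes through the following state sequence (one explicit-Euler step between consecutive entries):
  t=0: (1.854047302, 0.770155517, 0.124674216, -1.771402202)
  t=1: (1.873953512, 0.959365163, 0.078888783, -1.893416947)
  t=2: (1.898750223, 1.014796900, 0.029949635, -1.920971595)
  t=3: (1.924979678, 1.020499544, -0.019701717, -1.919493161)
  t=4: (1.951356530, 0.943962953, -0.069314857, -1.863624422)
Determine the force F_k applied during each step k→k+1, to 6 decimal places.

step 0→1:
  ẍ = (ẋ'−ẋ)/dt = (0.959365163−0.770155517)/0.025847 = 7.320372
  θ̈ = (θ̇'−θ̇)/dt = (-1.893416947−-1.771402202)/0.025847 = -4.720654
  sinθ=0.124351, cosθ=0.992238
  F = (M+m)·ẍ + m·l·cosθ·θ̈ − m·l·sinθ·θ̇² = 12.631792 + -2.085998 − 0.173773 = 10.372021
step 1→2:
  ẍ = (ẋ'−ẋ)/dt = (1.014796900−0.959365163)/0.025847 = 2.144610
  θ̈ = (θ̇'−θ̇)/dt = (-1.920971595−-1.893416947)/0.025847 = -1.066068
  sinθ=0.078807, cosθ=0.996890
  F = (M+m)·ẍ + m·l·cosθ·θ̈ − m·l·sinθ·θ̇² = 3.700668 + -0.473290 − 0.125821 = 3.101557
step 2→3:
  ẍ = (ẋ'−ẋ)/dt = (1.020499544−1.014796900)/0.025847 = 0.220631
  θ̈ = (θ̇'−θ̇)/dt = (-1.919493161−-1.920971595)/0.025847 = 0.057199
  sinθ=0.029945, cosθ=0.999552
  F = (M+m)·ẍ + m·l·cosθ·θ̈ − m·l·sinθ·θ̇² = 0.380713 + 0.025462 − 0.049211 = 0.356964
step 3→4:
  ẍ = (ẋ'−ẋ)/dt = (0.943962953−1.020499544)/0.025847 = -2.961140
  θ̈ = (θ̇'−θ̇)/dt = (-1.863624422−-1.919493161)/0.025847 = 2.161517
  sinθ=-0.019700, cosθ=0.999806
  F = (M+m)·ẍ + m·l·cosθ·θ̈ − m·l·sinθ·θ̇² = -5.109646 + 0.962432 − -0.032325 = -4.114888

F_0 = 10.372021 N
F_1 = 3.101557 N
F_2 = 0.356964 N
F_3 = -4.114888 N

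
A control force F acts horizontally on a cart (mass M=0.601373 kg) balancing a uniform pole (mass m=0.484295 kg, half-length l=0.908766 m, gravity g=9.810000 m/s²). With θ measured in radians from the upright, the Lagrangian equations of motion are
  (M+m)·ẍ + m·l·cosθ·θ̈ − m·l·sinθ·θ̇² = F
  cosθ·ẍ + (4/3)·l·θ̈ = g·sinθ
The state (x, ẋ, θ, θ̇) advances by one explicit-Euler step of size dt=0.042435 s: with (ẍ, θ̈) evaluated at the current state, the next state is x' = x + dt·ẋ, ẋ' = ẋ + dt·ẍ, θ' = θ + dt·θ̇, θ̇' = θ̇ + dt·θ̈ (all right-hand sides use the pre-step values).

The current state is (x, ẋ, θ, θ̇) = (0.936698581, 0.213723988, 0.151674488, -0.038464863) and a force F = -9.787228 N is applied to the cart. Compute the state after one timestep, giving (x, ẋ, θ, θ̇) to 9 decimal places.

sinθ=0.151093607, cosθ=0.988519459
temp = (F + m·l·θ̇²·sinθ)/(M+m) = (-9.787228 + 0.000098387)/1.085668 = -9.014845803
θ̈ = (g·sinθ − cosθ·temp)/(l·(4/3 − m·cos²θ/(M+m))) = 12.744099633
ẍ = temp − m·l·θ̈·cosθ/(M+m) = -14.121769857
Euler: x'=0.936698581+0.042435·0.213723988=0.945767958, ẋ'=0.213723988+0.042435·-14.121769857=-0.385533316
       θ'=0.151674488+0.042435·-0.038464863=0.150042232, θ̇'=-0.038464863+0.042435·12.744099633=0.502331005

(0.945767958, -0.385533316, 0.150042232, 0.502331005)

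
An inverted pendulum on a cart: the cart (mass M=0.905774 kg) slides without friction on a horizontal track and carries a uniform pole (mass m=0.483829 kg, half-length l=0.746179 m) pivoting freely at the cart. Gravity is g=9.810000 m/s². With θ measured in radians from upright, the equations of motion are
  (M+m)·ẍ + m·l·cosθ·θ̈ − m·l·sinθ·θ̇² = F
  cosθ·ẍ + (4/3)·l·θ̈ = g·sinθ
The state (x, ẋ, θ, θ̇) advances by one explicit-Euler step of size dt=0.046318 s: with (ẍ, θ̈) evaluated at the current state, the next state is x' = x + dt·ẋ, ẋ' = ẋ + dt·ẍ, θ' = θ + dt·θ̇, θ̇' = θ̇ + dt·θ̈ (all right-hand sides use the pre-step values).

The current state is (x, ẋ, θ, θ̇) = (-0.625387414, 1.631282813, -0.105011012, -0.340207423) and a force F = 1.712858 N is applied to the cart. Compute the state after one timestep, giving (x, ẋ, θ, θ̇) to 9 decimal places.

sinθ=-0.104818120, cosθ=0.994491409
temp = (F + m·l·θ̇²·sinθ)/(M+m) = (1.712858 + -0.004379846)/1.389603 = 1.229472125
θ̈ = (g·sinθ − cosθ·temp)/(l·(4/3 − m·cos²θ/(M+m))) = -3.050267185
ẍ = temp − m·l·θ̈·cosθ/(M+m) = 2.017575330
Euler: x'=-0.625387414+0.046318·1.631282813=-0.549829657, ẋ'=1.631282813+0.046318·2.017575330=1.724732867
       θ'=-0.105011012+0.046318·-0.340207423=-0.120768739, θ̇'=-0.340207423+0.046318·-3.050267185=-0.481489698

(-0.549829657, 1.724732867, -0.120768739, -0.481489698)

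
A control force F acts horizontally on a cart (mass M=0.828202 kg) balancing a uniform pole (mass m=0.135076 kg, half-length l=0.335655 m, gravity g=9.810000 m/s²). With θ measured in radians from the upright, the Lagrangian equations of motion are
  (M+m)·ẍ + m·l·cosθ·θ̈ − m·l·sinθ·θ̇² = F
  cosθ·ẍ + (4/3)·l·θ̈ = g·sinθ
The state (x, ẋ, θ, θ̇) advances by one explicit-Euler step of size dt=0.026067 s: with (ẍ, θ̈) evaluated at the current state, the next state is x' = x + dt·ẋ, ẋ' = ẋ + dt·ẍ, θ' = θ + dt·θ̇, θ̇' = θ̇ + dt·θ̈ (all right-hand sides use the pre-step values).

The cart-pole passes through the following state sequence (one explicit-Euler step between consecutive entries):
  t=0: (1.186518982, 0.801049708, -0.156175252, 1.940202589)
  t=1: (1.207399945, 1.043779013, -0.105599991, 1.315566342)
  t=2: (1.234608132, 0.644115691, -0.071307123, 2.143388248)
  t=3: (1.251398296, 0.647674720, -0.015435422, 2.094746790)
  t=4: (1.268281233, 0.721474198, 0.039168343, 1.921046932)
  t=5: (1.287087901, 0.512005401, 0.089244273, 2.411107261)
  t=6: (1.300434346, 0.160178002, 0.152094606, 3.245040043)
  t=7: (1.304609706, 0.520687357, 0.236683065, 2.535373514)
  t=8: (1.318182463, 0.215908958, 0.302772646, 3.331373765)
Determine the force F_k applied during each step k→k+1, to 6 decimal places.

step 0→1:
  ẍ = (ẋ'−ẋ)/dt = (1.043779013−0.801049708)/0.026067 = 9.311747
  θ̈ = (θ̇'−θ̇)/dt = (1.315566342−1.940202589)/0.026067 = -23.962721
  sinθ=-0.155541, cosθ=0.987829
  F = (M+m)·ẍ + m·l·cosθ·θ̈ − m·l·sinθ·θ̇² = 8.969801 + -1.073222 − -0.026547 = 7.923126
step 1→2:
  ẍ = (ẋ'−ẋ)/dt = (0.644115691−1.043779013)/0.026067 = -15.332156
  θ̈ = (θ̇'−θ̇)/dt = (2.143388248−1.315566342)/0.026067 = 31.757468
  sinθ=-0.105404, cosθ=0.994430
  F = (M+m)·ẍ + m·l·cosθ·θ̈ − m·l·sinθ·θ̇² = -14.769129 + 1.431829 − -0.008271 = -13.329029
step 2→3:
  ẍ = (ẋ'−ẋ)/dt = (0.647674720−0.644115691)/0.026067 = 0.136534
  θ̈ = (θ̇'−θ̇)/dt = (2.094746790−2.143388248)/0.026067 = -1.866017
  sinθ=-0.071247, cosθ=0.997459
  F = (M+m)·ẍ + m·l·cosθ·θ̈ − m·l·sinθ·θ̇² = 0.131520 + -0.084388 − -0.014840 = 0.061972
step 3→4:
  ẍ = (ẋ'−ẋ)/dt = (0.721474198−0.647674720)/0.026067 = 2.831146
  θ̈ = (θ̇'−θ̇)/dt = (1.921046932−2.094746790)/0.026067 = -6.663592
  sinθ=-0.015435, cosθ=0.999881
  F = (M+m)·ẍ + m·l·cosθ·θ̈ − m·l·sinθ·θ̇² = 2.727180 + -0.302084 − -0.003071 = 2.428167
step 4→5:
  ẍ = (ẋ'−ẋ)/dt = (0.512005401−0.721474198)/0.026067 = -8.035785
  θ̈ = (θ̇'−θ̇)/dt = (2.411107261−1.921046932)/0.026067 = 18.800028
  sinθ=0.039158, cosθ=0.999233
  F = (M+m)·ẍ + m·l·cosθ·θ̈ − m·l·sinθ·θ̇² = -7.740695 + 0.851719 − 0.006552 = -6.895527
step 5→6:
  ẍ = (ẋ'−ẋ)/dt = (0.160178002−0.512005401)/0.026067 = -13.497042
  θ̈ = (θ̇'−θ̇)/dt = (3.245040043−2.411107261)/0.026067 = 31.991897
  sinθ=0.089126, cosθ=0.996020
  F = (M+m)·ẍ + m·l·cosθ·θ̈ − m·l·sinθ·θ̇² = -13.001404 + 1.444706 − 0.023491 = -11.580189
step 6→7:
  ẍ = (ẋ'−ẋ)/dt = (0.520687357−0.160178002)/0.026067 = 13.830105
  θ̈ = (θ̇'−θ̇)/dt = (2.535373514−3.245040043)/0.026067 = -27.224711
  sinθ=0.151509, cosθ=0.988456
  F = (M+m)·ẍ + m·l·cosθ·θ̈ − m·l·sinθ·θ̇² = 13.322236 + -1.220090 − 0.072335 = 12.029811
step 7→8:
  ẍ = (ẋ'−ẋ)/dt = (0.215908958−0.520687357)/0.026067 = -11.692116
  θ̈ = (θ̇'−θ̇)/dt = (3.331373765−2.535373514)/0.026067 = 30.536704
  sinθ=0.234479, cosθ=0.972121
  F = (M+m)·ẍ + m·l·cosθ·θ̈ − m·l·sinθ·θ̇² = -11.262759 + 1.345903 − 0.068338 = -9.985193

F_0 = 7.923126 N
F_1 = -13.329029 N
F_2 = 0.061972 N
F_3 = 2.428167 N
F_4 = -6.895527 N
F_5 = -11.580189 N
F_6 = 12.029811 N
F_7 = -9.985193 N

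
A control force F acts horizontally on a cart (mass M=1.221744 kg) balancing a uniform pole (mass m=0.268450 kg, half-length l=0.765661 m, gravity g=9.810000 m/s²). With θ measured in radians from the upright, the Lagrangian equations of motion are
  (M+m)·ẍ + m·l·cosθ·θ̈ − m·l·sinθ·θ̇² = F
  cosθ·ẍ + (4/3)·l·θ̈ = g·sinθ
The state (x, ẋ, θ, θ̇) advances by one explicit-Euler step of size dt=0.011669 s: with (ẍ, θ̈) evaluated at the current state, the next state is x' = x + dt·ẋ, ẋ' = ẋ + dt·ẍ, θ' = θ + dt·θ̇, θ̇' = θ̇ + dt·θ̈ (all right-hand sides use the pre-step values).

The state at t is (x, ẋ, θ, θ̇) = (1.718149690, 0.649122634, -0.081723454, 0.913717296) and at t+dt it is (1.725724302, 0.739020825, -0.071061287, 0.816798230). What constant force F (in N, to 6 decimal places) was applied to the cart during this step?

F = 9.793023 N

ẍ = (ẋ'−ẋ)/dt = (0.739020825−0.649122634)/0.011669 = 7.704018
θ̈ = (θ̇'−θ̇)/dt = (0.816798230−0.913717296)/0.011669 = -8.305687
sinθ=-0.081633, cosθ=0.996662
F = (M+m)·ẍ + m·l·cosθ·θ̈ − m·l·sinθ·θ̇² = 11.480482 + -1.701467 − -0.014008 = 9.793023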